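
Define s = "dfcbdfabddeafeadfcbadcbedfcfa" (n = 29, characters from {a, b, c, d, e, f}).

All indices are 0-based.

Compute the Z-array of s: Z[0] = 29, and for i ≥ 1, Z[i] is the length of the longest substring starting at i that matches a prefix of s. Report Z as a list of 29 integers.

[29, 0, 0, 0, 2, 0, 0, 0, 1, 1, 0, 0, 0, 0, 0, 4, 0, 0, 0, 0, 1, 0, 0, 0, 3, 0, 0, 0, 0]

Z[0]=29
i=1: i≥r, start 0; Z[1]=0
i=2: i≥r, start 0; Z[2]=0
i=3: i≥r, start 0; Z[3]=0
i=4: i≥r, start 0; Z[4]=2 scan→box=[4,6)
i=5: min(r-i=1, Z[1]=0)=0; Z[5]=0
i=6: i≥r, start 0; Z[6]=0
i=7: i≥r, start 0; Z[7]=0
i=8: i≥r, start 0; Z[8]=1 scan→box=[8,9)
i=9: i≥r, start 0; Z[9]=1 scan→box=[9,10)
i=10: i≥r, start 0; Z[10]=0
i=11: i≥r, start 0; Z[11]=0
i=12: i≥r, start 0; Z[12]=0
i=13: i≥r, start 0; Z[13]=0
i=14: i≥r, start 0; Z[14]=0
i=15: i≥r, start 0; Z[15]=4 scan→box=[15,19)
i=16: min(r-i=3, Z[1]=0)=0; Z[16]=0
i=17: min(r-i=2, Z[2]=0)=0; Z[17]=0
i=18: min(r-i=1, Z[3]=0)=0; Z[18]=0
i=19: i≥r, start 0; Z[19]=0
i=20: i≥r, start 0; Z[20]=1 scan→box=[20,21)
i=21: i≥r, start 0; Z[21]=0
i=22: i≥r, start 0; Z[22]=0
i=23: i≥r, start 0; Z[23]=0
i=24: i≥r, start 0; Z[24]=3 scan→box=[24,27)
i=25: min(r-i=2, Z[1]=0)=0; Z[25]=0
i=26: min(r-i=1, Z[2]=0)=0; Z[26]=0
i=27: i≥r, start 0; Z[27]=0
i=28: i≥r, start 0; Z[28]=0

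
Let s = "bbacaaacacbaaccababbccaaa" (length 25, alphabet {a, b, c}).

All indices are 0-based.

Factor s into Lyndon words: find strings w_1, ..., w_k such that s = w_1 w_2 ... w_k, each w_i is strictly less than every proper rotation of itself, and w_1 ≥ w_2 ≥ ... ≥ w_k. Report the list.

["b", "b", "ac", "aaacacbaaccababbcc", "a", "a", "a"]

emit factor 1: 'b' (i=0, period=1)
emit factor 2: 'b' (i=1, period=1)
emit factor 3: 'ac' (i=2, period=2)
emit factor 4: 'aaacacbaaccababbcc' (i=4, period=18)
emit factor 5: 'a' (i=22, period=1)
emit factor 6: 'a' (i=23, period=1)
emit factor 7: 'a' (i=24, period=1)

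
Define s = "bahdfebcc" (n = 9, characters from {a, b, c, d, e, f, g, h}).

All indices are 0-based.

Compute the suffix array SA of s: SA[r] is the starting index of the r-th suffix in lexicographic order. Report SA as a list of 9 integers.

[1, 0, 6, 8, 7, 3, 5, 4, 2]

rank→(start, suffix):
  0 → (1, 'ahdfebcc')
  1 → (0, 'bahdfebcc')
  2 → (6, 'bcc')
  3 → (8, 'c')
  4 → (7, 'cc')
  5 → (3, 'dfebcc')
  6 → (5, 'ebcc')
  7 → (4, 'febcc')
  8 → (2, 'hdfebcc')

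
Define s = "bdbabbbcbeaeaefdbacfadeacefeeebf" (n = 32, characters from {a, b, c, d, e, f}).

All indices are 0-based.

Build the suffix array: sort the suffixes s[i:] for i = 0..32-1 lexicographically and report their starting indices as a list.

[3, 23, 17, 20, 10, 12, 2, 16, 4, 5, 6, 0, 8, 30, 7, 24, 18, 1, 15, 21, 22, 9, 11, 29, 28, 27, 13, 25, 31, 19, 14, 26]

rank | idx | suffix
   0 |   3 | abbbcbeaeaefdbacfadeacefeeebf
   1 |  23 | acefeeebf
   2 |  17 | acfadeacefeeebf
   3 |  20 | adeacefeeebf
   4 |  10 | aeaefdbacfadeacefeeebf
   5 |  12 | aefdbacfadeacefeeebf
   6 |   2 | babbbcbeaeaefdbacfadeacefeeebf
   7 |  16 | bacfadeacefeeebf
   8 |   4 | bbbcbeaeaefdbacfadeacefeeebf
   9 |   5 | bbcbeaeaefdbacfadeacefeeebf
  10 |   6 | bcbeaeaefdbacfadeacefeeebf
  11 |   0 | bdbabbbcbeaeaefdbacfadeacefeeebf
  12 |   8 | beaeaefdbacfadeacefeeebf
  13 |  30 | bf
  14 |   7 | cbeaeaefdbacfadeacefeeebf
  15 |  24 | cefeeebf
  16 |  18 | cfadeacefeeebf
  17 |   1 | dbabbbcbeaeaefdbacfadeacefeeebf
  18 |  15 | dbacfadeacefeeebf
  19 |  21 | deacefeeebf
  20 |  22 | eacefeeebf
  21 |   9 | eaeaefdbacfadeacefeeebf
  22 |  11 | eaefdbacfadeacefeeebf
  23 |  29 | ebf
  24 |  28 | eebf
  25 |  27 | eeebf
  26 |  13 | efdbacfadeacefeeebf
  27 |  25 | efeeebf
  28 |  31 | f
  29 |  19 | fadeacefeeebf
  30 |  14 | fdbacfadeacefeeebf
  31 |  26 | feeebf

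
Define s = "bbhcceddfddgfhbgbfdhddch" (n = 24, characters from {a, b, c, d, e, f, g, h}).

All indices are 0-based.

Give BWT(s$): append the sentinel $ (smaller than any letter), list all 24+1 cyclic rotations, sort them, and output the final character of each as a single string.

rank  rotation                   last
    0  $bbhcceddfddgfhbgbfdhddch  h
    1  bbhcceddfddgfhbgbfdhddch$  $
    2  bfdhddch$bbhcceddfddgfhbg  g
    3  bgbfdhddch$bbhcceddfddgfh  h
    4  bhcceddfddgfhbgbfdhddch$b  b
    5  cceddfddgfhbgbfdhddch$bbh  h
    6  ceddfddgfhbgbfdhddch$bbhc  c
    7  ch$bbhcceddfddgfhbgbfdhdd  d
    8  dch$bbhcceddfddgfhbgbfdhd  d
    9  ddch$bbhcceddfddgfhbgbfdh  h
   10  ddfddgfhbgbfdhddch$bbhcce  e
   11  ddgfhbgbfdhddch$bbhcceddf  f
   12  dfddgfhbgbfdhddch$bbhcced  d
   13  dgfhbgbfdhddch$bbhcceddfd  d
   14  dhddch$bbhcceddfddgfhbgbf  f
   15  eddfddgfhbgbfdhddch$bbhcc  c
   16  fddgfhbgbfdhddch$bbhccedd  d
   17  fdhddch$bbhcceddfddgfhbgb  b
   18  fhbgbfdhddch$bbhcceddfddg  g
   19  gbfdhddch$bbhcceddfddgfhb  b
   20  gfhbgbfdhddch$bbhcceddfdd  d
   21  h$bbhcceddfddgfhbgbfdhddc  c
   22  hbgbfdhddch$bbhcceddfddgf  f
   23  hcceddfddgfhbgbfdhddch$bb  b
   24  hddch$bbhcceddfddgfhbgbfd  d

h$ghbhcddhefddfcdbgbdcfbd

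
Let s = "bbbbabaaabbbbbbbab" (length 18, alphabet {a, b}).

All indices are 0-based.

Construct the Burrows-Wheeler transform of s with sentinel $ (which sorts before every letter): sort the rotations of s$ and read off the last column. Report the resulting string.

bbabbaaabbbbbbb$bba

rank  rotation             last
    0  $bbbbabaaabbbbbbbab  b
    1  aaabbbbbbbab$bbbbab  b
    2  aabbbbbbbab$bbbbaba  a
    3  ab$bbbbabaaabbbbbbb  b
    4  abaaabbbbbbbab$bbbb  b
    5  abbbbbbbab$bbbbabaa  a
    6  b$bbbbabaaabbbbbbba  a
    7  baaabbbbbbbab$bbbba  a
    8  bab$bbbbabaaabbbbbb  b
    9  babaaabbbbbbbab$bbb  b
   10  bbab$bbbbabaaabbbbb  b
   11  bbabaaabbbbbbbab$bb  b
   12  bbbab$bbbbabaaabbbb  b
   13  bbbabaaabbbbbbbab$b  b
   14  bbbbab$bbbbabaaabbb  b
   15  bbbbabaaabbbbbbbab$  $
   16  bbbbbab$bbbbabaaabb  b
   17  bbbbbbab$bbbbabaaab  b
   18  bbbbbbbab$bbbbabaaa  a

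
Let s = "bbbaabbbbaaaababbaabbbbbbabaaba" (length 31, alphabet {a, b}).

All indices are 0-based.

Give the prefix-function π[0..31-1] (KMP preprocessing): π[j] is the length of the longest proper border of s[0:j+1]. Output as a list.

π[0] = 0
j=1 s[j]='b': π[1]=1 (border 'b')
j=2 s[j]='b': π[2]=2 (border 'bb')
j=3 s[j]='a': k: 2→1→0; π[3]=0 (border '')
j=4 s[j]='a': π[4]=0 (border '')
j=5 s[j]='b': π[5]=1 (border 'b')
j=6 s[j]='b': π[6]=2 (border 'bb')
j=7 s[j]='b': π[7]=3 (border 'bbb')
j=8 s[j]='b': k: 3→2; π[8]=3 (border 'bbb')
j=9 s[j]='a': π[9]=4 (border 'bbba')
j=10 s[j]='a': π[10]=5 (border 'bbbaa')
j=11 s[j]='a': k: 5→0; π[11]=0 (border '')
j=12 s[j]='a': π[12]=0 (border '')
j=13 s[j]='b': π[13]=1 (border 'b')
j=14 s[j]='a': k: 1→0; π[14]=0 (border '')
j=15 s[j]='b': π[15]=1 (border 'b')
j=16 s[j]='b': π[16]=2 (border 'bb')
j=17 s[j]='a': k: 2→1→0; π[17]=0 (border '')
j=18 s[j]='a': π[18]=0 (border '')
j=19 s[j]='b': π[19]=1 (border 'b')
j=20 s[j]='b': π[20]=2 (border 'bb')
j=21 s[j]='b': π[21]=3 (border 'bbb')
j=22 s[j]='b': k: 3→2; π[22]=3 (border 'bbb')
j=23 s[j]='b': k: 3→2; π[23]=3 (border 'bbb')
j=24 s[j]='b': k: 3→2; π[24]=3 (border 'bbb')
j=25 s[j]='a': π[25]=4 (border 'bbba')
j=26 s[j]='b': k: 4→0; π[26]=1 (border 'b')
j=27 s[j]='a': k: 1→0; π[27]=0 (border '')
j=28 s[j]='a': π[28]=0 (border '')
j=29 s[j]='b': π[29]=1 (border 'b')
j=30 s[j]='a': k: 1→0; π[30]=0 (border '')

[0, 1, 2, 0, 0, 1, 2, 3, 3, 4, 5, 0, 0, 1, 0, 1, 2, 0, 0, 1, 2, 3, 3, 3, 3, 4, 1, 0, 0, 1, 0]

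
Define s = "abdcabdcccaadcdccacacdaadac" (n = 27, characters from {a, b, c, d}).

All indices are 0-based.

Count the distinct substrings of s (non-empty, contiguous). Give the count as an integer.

sorted suffixes:
  #0 SA[0]=22  'aadac'
  #1 SA[1]=10  'aadcdccacacdaadac'
  #2 SA[2]=0  'abdcabdcccaadcdccacacdaadac'
  #3 SA[3]=4  'abdcccaadcdccacacdaadac'
  #4 SA[4]=25  'ac'
  #5 SA[5]=17  'acacdaadac'
  #6 SA[6]=19  'acdaadac'
  #7 SA[7]=23  'adac'
  #8 SA[8]=11  'adcdccacacdaadac'
  #9 SA[9]=1  'bdcabdcccaadcdccacacdaadac'
  #10 SA[10]=5  'bdcccaadcdccacacdaadac'
  #11 SA[11]=26  'c'
  #12 SA[12]=9  'caadcdccacacdaadac'
  #13 SA[13]=3  'cabdcccaadcdccacacdaadac'
  #14 SA[14]=16  'cacacdaadac'
  #15 SA[15]=18  'cacdaadac'
  #16 SA[16]=8  'ccaadcdccacacdaadac'
  #17 SA[17]=15  'ccacacdaadac'
  #18 SA[18]=7  'cccaadcdccacacdaadac'
  #19 SA[19]=20  'cdaadac'
  #20 SA[20]=13  'cdccacacdaadac'
  #21 SA[21]=21  'daadac'
  #22 SA[22]=24  'dac'
  #23 SA[23]=2  'dcabdcccaadcdccacacdaadac'
  #24 SA[24]=14  'dccacacdaadac'
  #25 SA[25]=6  'dcccaadcdccacacdaadac'
  #26 SA[26]=12  'dcdccacacdaadac'

SA = [22, 10, 0, 4, 25, 17, 19, 23, 11, 1, 5, 26, 9, 3, 16, 18, 8, 15, 7, 20, 13, 21, 24, 2, 14, 6, 12]
i: (SA[i-1],SA[i]) lcp shared
  1: (22,10) 3 'aad'
  2: (10,0) 1 'a'
  3: (0,4) 4 'abdc'
  4: (4,25) 1 'a'
  5: (25,17) 2 'ac'
  6: (17,19) 2 'ac'
  7: (19,23) 1 'a'
  8: (23,11) 2 'ad'
  9: (11,1) 0 ''
  10: (1,5) 3 'bdc'
  11: (5,26) 0 ''
  12: (26,9) 1 'c'
  13: (9,3) 2 'ca'
  14: (3,16) 2 'ca'
  15: (16,18) 3 'cac'
  16: (18,8) 1 'c'
  17: (8,15) 3 'cca'
  18: (15,7) 2 'cc'
  19: (7,20) 1 'c'
  20: (20,13) 2 'cd'
  21: (13,21) 0 ''
  22: (21,24) 2 'da'
  23: (24,2) 1 'd'
  24: (2,14) 2 'dc'
  25: (14,6) 3 'dcc'
  26: (6,12) 2 'dc'

n(n+1)/2 = 27·28/2 = 378
Σ LCP = 0 + 3 + 1 + 4 + 1 + 2 + 2 + 1 + 2 + 0 + 3 + 0 + 1 + 2 + 2 + 3 + 1 + 3 + 2 + 1 + 2 + 0 + 2 + 1 + 2 + 3 + 2 = 46
distinct = 378 − 46 = 332

332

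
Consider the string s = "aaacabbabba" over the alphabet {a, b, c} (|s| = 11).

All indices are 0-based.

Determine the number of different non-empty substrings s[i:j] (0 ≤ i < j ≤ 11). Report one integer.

51

sorted suffixes:
  #0 SA[0]=10  'a'
  #1 SA[1]=0  'aaacabbabba'
  #2 SA[2]=1  'aacabbabba'
  #3 SA[3]=7  'abba'
  #4 SA[4]=4  'abbabba'
  #5 SA[5]=2  'acabbabba'
  #6 SA[6]=9  'ba'
  #7 SA[7]=6  'babba'
  #8 SA[8]=8  'bba'
  #9 SA[9]=5  'bbabba'
  #10 SA[10]=3  'cabbabba'

SA = [10, 0, 1, 7, 4, 2, 9, 6, 8, 5, 3]
[i] adj suffixes → lcp
  [1] 10/0 → 1 ('a')
  [2] 0/1 → 2 ('aa')
  [3] 1/7 → 1 ('a')
  [4] 7/4 → 4 ('abba')
  [5] 4/2 → 1 ('a')
  [6] 2/9 → 0 ('')
  [7] 9/6 → 2 ('ba')
  [8] 6/8 → 1 ('b')
  [9] 8/5 → 3 ('bba')
  [10] 5/3 → 0 ('')

n(n+1)/2 = 11·12/2 = 66
Σ LCP = 0 + 1 + 2 + 1 + 4 + 1 + 0 + 2 + 1 + 3 + 0 = 15
distinct = 66 − 15 = 51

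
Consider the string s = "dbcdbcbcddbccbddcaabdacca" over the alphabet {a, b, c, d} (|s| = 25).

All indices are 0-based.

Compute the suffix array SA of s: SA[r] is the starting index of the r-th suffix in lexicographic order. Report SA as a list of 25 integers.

[24, 17, 18, 21, 4, 10, 1, 6, 19, 13, 23, 16, 5, 12, 22, 11, 2, 7, 20, 3, 9, 0, 15, 8, 14]

rank | idx | suffix
   0 |  24 | a
   1 |  17 | aabdacca
   2 |  18 | abdacca
   3 |  21 | acca
   4 |   4 | bcbcddbccbddcaabdacca
   5 |  10 | bccbddcaabdacca
   6 |   1 | bcdbcbcddbccbddcaabdacca
   7 |   6 | bcddbccbddcaabdacca
   8 |  19 | bdacca
   9 |  13 | bddcaabdacca
  10 |  23 | ca
  11 |  16 | caabdacca
  12 |   5 | cbcddbccbddcaabdacca
  13 |  12 | cbddcaabdacca
  14 |  22 | cca
  15 |  11 | ccbddcaabdacca
  16 |   2 | cdbcbcddbccbddcaabdacca
  17 |   7 | cddbccbddcaabdacca
  18 |  20 | dacca
  19 |   3 | dbcbcddbccbddcaabdacca
  20 |   9 | dbccbddcaabdacca
  21 |   0 | dbcdbcbcddbccbddcaabdacca
  22 |  15 | dcaabdacca
  23 |   8 | ddbccbddcaabdacca
  24 |  14 | ddcaabdacca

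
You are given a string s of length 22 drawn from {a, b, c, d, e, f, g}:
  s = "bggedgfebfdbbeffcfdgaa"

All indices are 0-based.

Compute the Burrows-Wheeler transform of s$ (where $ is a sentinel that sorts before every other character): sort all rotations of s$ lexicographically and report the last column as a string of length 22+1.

aagdbe$fffefgbfbcgedgdb

rank  rotation                 last
    0  $bggedgfebfdbbeffcfdgaa  a
    1  a$bggedgfebfdbbeffcfdga  a
    2  aa$bggedgfebfdbbeffcfdg  g
    3  bbeffcfdgaa$bggedgfebfd  d
    4  beffcfdgaa$bggedgfebfdb  b
    5  bfdbbeffcfdgaa$bggedgfe  e
    6  bggedgfebfdbbeffcfdgaa$  $
    7  cfdgaa$bggedgfebfdbbeff  f
    8  dbbeffcfdgaa$bggedgfebf  f
    9  dgaa$bggedgfebfdbbeffcf  f
   10  dgfebfdbbeffcfdgaa$bgge  e
   11  ebfdbbeffcfdgaa$bggedgf  f
   12  edgfebfdbbeffcfdgaa$bgg  g
   13  effcfdgaa$bggedgfebfdbb  b
   14  fcfdgaa$bggedgfebfdbbef  f
   15  fdbbeffcfdgaa$bggedgfeb  b
   16  fdgaa$bggedgfebfdbbeffc  c
   17  febfdbbeffcfdgaa$bggedg  g
   18  ffcfdgaa$bggedgfebfdbbe  e
   19  gaa$bggedgfebfdbbeffcfd  d
   20  gedgfebfdbbeffcfdgaa$bg  g
   21  gfebfdbbeffcfdgaa$bgged  d
   22  ggedgfebfdbbeffcfdgaa$b  b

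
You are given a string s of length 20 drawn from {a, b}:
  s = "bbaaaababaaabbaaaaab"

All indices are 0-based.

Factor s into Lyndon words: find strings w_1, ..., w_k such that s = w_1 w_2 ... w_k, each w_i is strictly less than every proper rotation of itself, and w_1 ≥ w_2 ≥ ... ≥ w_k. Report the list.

["b", "b", "aaaababaaabb", "aaaaab"]

emit factor 1: 'b' (i=0, period=1)
emit factor 2: 'b' (i=1, period=1)
emit factor 3: 'aaaababaaabb' (i=2, period=12)
emit factor 4: 'aaaaab' (i=14, period=6)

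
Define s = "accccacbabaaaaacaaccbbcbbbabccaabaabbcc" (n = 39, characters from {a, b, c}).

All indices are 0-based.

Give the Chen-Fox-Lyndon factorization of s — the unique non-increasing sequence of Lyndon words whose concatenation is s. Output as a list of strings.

["acccc", "acb", "ab", "aaaaacaaccbbcbbbabccaabaabbcc"]

emit factor 1: 'acccc' (i=0, period=5)
emit factor 2: 'acb' (i=5, period=3)
emit factor 3: 'ab' (i=8, period=2)
emit factor 4: 'aaaaacaaccbbcbbbabccaabaabbcc' (i=10, period=29)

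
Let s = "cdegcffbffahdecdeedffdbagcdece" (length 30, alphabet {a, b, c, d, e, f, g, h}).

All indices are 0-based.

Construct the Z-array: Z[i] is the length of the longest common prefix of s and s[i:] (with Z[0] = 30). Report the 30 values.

Z[0]=30
i=1: fresh scan; Z[1]=0
i=2: fresh scan; Z[2]=0
i=3: fresh scan; Z[3]=0
i=4: fresh scan; Z[4]=1 scan→box=[4,5)
i=5: fresh scan; Z[5]=0
i=6: fresh scan; Z[6]=0
i=7: fresh scan; Z[7]=0
i=8: fresh scan; Z[8]=0
i=9: fresh scan; Z[9]=0
i=10: fresh scan; Z[10]=0
i=11: fresh scan; Z[11]=0
i=12: fresh scan; Z[12]=0
i=13: fresh scan; Z[13]=0
i=14: fresh scan; Z[14]=3 scan→box=[14,17)
i=15: min(r-i=2, Z[1]=0)=0; Z[15]=0
i=16: min(r-i=1, Z[2]=0)=0; Z[16]=0
i=17: fresh scan; Z[17]=0
i=18: fresh scan; Z[18]=0
i=19: fresh scan; Z[19]=0
i=20: fresh scan; Z[20]=0
i=21: fresh scan; Z[21]=0
i=22: fresh scan; Z[22]=0
i=23: fresh scan; Z[23]=0
i=24: fresh scan; Z[24]=0
i=25: fresh scan; Z[25]=3 scan→box=[25,28)
i=26: min(r-i=2, Z[1]=0)=0; Z[26]=0
i=27: min(r-i=1, Z[2]=0)=0; Z[27]=0
i=28: fresh scan; Z[28]=1 scan→box=[28,29)
i=29: fresh scan; Z[29]=0

[30, 0, 0, 0, 1, 0, 0, 0, 0, 0, 0, 0, 0, 0, 3, 0, 0, 0, 0, 0, 0, 0, 0, 0, 0, 3, 0, 0, 1, 0]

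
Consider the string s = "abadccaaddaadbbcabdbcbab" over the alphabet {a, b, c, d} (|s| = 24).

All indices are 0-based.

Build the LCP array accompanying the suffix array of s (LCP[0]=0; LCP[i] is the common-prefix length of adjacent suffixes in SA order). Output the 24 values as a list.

[0, 3, 1, 2, 2, 1, 2, 2, 0, 1, 2, 1, 1, 2, 1, 0, 2, 1, 1, 0, 1, 2, 1, 1]

rank→(start, suffix):
  0 → (10, 'aadbbcabdbcbab')
  1 → (6, 'aaddaadbbcabdbcbab')
  2 → (22, 'ab')
  3 → (0, 'abadccaaddaadbbcabdbcbab')
  4 → (16, 'abdbcbab')
  5 → (11, 'adbbcabdbcbab')
  6 → (2, 'adccaaddaadbbcabdbcbab')
  7 → (7, 'addaadbbcabdbcbab')
  8 → (23, 'b')
  9 → (21, 'bab')
  10 → (1, 'badccaaddaadbbcabdbcbab')
  11 → (13, 'bbcabdbcbab')
  12 → (14, 'bcabdbcbab')
  13 → (19, 'bcbab')
  14 → (17, 'bdbcbab')
  15 → (5, 'caaddaadbbcabdbcbab')
  16 → (15, 'cabdbcbab')
  17 → (20, 'cbab')
  18 → (4, 'ccaaddaadbbcabdbcbab')
  19 → (9, 'daadbbcabdbcbab')
  20 → (12, 'dbbcabdbcbab')
  21 → (18, 'dbcbab')
  22 → (3, 'dccaaddaadbbcabdbcbab')
  23 → (8, 'ddaadbbcabdbcbab')

SA = [10, 6, 22, 0, 16, 11, 2, 7, 23, 21, 1, 13, 14, 19, 17, 5, 15, 20, 4, 9, 12, 18, 3, 8]
rank  pair      lcp
   1  s[10:],s[6:]  3  'aad'
   2  s[6:],s[22:]  1  'a'
   3  s[22:],s[0:]  2  'ab'
   4  s[0:],s[16:]  2  'ab'
   5  s[16:],s[11:]  1  'a'
   6  s[11:],s[2:]  2  'ad'
   7  s[2:],s[7:]  2  'ad'
   8  s[7:],s[23:]  0  ''
   9  s[23:],s[21:]  1  'b'
  10  s[21:],s[1:]  2  'ba'
  11  s[1:],s[13:]  1  'b'
  12  s[13:],s[14:]  1  'b'
  13  s[14:],s[19:]  2  'bc'
  14  s[19:],s[17:]  1  'b'
  15  s[17:],s[5:]  0  ''
  16  s[5:],s[15:]  2  'ca'
  17  s[15:],s[20:]  1  'c'
  18  s[20:],s[4:]  1  'c'
  19  s[4:],s[9:]  0  ''
  20  s[9:],s[12:]  1  'd'
  21  s[12:],s[18:]  2  'db'
  22  s[18:],s[3:]  1  'd'
  23  s[3:],s[8:]  1  'd'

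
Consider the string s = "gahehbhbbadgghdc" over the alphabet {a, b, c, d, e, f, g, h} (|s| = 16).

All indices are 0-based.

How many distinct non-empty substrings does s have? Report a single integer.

sorted suffixes:
  #0 SA[0]=9  'adgghdc'
  #1 SA[1]=1  'ahehbhbbadgghdc'
  #2 SA[2]=8  'badgghdc'
  #3 SA[3]=7  'bbadgghdc'
  #4 SA[4]=5  'bhbbadgghdc'
  #5 SA[5]=15  'c'
  #6 SA[6]=14  'dc'
  #7 SA[7]=10  'dgghdc'
  #8 SA[8]=3  'ehbhbbadgghdc'
  #9 SA[9]=0  'gahehbhbbadgghdc'
  #10 SA[10]=11  'gghdc'
  #11 SA[11]=12  'ghdc'
  #12 SA[12]=6  'hbbadgghdc'
  #13 SA[13]=4  'hbhbbadgghdc'
  #14 SA[14]=13  'hdc'
  #15 SA[15]=2  'hehbhbbadgghdc'

SA = [9, 1, 8, 7, 5, 15, 14, 10, 3, 0, 11, 12, 6, 4, 13, 2]
i: (SA[i-1],SA[i]) lcp shared
  1: (9,1) 1 'a'
  2: (1,8) 0 ''
  3: (8,7) 1 'b'
  4: (7,5) 1 'b'
  5: (5,15) 0 ''
  6: (15,14) 0 ''
  7: (14,10) 1 'd'
  8: (10,3) 0 ''
  9: (3,0) 0 ''
  10: (0,11) 1 'g'
  11: (11,12) 1 'g'
  12: (12,6) 0 ''
  13: (6,4) 2 'hb'
  14: (4,13) 1 'h'
  15: (13,2) 1 'h'

n(n+1)/2 = 16·17/2 = 136
Σ LCP = 0 + 1 + 0 + 1 + 1 + 0 + 0 + 1 + 0 + 0 + 1 + 1 + 0 + 2 + 1 + 1 = 10
distinct = 136 − 10 = 126

126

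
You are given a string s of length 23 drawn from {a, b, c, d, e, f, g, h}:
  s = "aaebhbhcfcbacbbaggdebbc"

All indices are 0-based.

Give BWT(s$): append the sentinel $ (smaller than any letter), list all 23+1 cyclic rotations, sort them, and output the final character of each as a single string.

rank  rotation                  last
    0  $aaebhbhcfcbacbbaggdebbc  c
    1  aaebhbhcfcbacbbaggdebbc$  $
    2  acbbaggdebbc$aaebhbhcfcb  b
    3  aebhbhcfcbacbbaggdebbc$a  a
    4  aggdebbc$aaebhbhcfcbacbb  b
    5  bacbbaggdebbc$aaebhbhcfc  c
    6  baggdebbc$aaebhbhcfcbacb  b
    7  bbaggdebbc$aaebhbhcfcbac  c
    8  bbc$aaebhbhcfcbacbbaggde  e
    9  bc$aaebhbhcfcbacbbaggdeb  b
   10  bhbhcfcbacbbaggdebbc$aae  e
   11  bhcfcbacbbaggdebbc$aaebh  h
   12  c$aaebhbhcfcbacbbaggdebb  b
   13  cbacbbaggdebbc$aaebhbhcf  f
   14  cbbaggdebbc$aaebhbhcfcba  a
   15  cfcbacbbaggdebbc$aaebhbh  h
   16  debbc$aaebhbhcfcbacbbagg  g
   17  ebbc$aaebhbhcfcbacbbaggd  d
   18  ebhbhcfcbacbbaggdebbc$aa  a
   19  fcbacbbaggdebbc$aaebhbhc  c
   20  gdebbc$aaebhbhcfcbacbbag  g
   21  ggdebbc$aaebhbhcfcbacbba  a
   22  hbhcfcbacbbaggdebbc$aaeb  b
   23  hcfcbacbbaggdebbc$aaebhb  b

c$babcbcebehbfahgdacgabb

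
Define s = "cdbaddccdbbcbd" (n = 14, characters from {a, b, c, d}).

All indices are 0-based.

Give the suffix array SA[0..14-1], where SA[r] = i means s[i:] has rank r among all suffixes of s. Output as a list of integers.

[3, 2, 9, 10, 12, 11, 6, 0, 7, 13, 1, 8, 5, 4]

sorted suffixes:
  #0 SA[0]=3  'addccdbbcbd'
  #1 SA[1]=2  'baddccdbbcbd'
  #2 SA[2]=9  'bbcbd'
  #3 SA[3]=10  'bcbd'
  #4 SA[4]=12  'bd'
  #5 SA[5]=11  'cbd'
  #6 SA[6]=6  'ccdbbcbd'
  #7 SA[7]=0  'cdbaddccdbbcbd'
  #8 SA[8]=7  'cdbbcbd'
  #9 SA[9]=13  'd'
  #10 SA[10]=1  'dbaddccdbbcbd'
  #11 SA[11]=8  'dbbcbd'
  #12 SA[12]=5  'dccdbbcbd'
  #13 SA[13]=4  'ddccdbbcbd'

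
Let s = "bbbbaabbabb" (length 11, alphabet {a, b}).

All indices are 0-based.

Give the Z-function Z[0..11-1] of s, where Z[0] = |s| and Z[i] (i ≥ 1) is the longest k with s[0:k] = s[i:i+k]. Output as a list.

Z[0]=11
i=1: outside box; Z[1]=3 grow→box=[1,4)
i=2: min(r-i=2, Z[1]=3)=2; Z[2]=2
i=3: min(r-i=1, Z[2]=2)=1; Z[3]=1
i=4: outside box; Z[4]=0
i=5: outside box; Z[5]=0
i=6: outside box; Z[6]=2 grow→box=[6,8)
i=7: min(r-i=1, Z[1]=3)=1; Z[7]=1
i=8: outside box; Z[8]=0
i=9: outside box; Z[9]=2 grow→box=[9,11)
i=10: min(r-i=1, Z[1]=3)=1; Z[10]=1

[11, 3, 2, 1, 0, 0, 2, 1, 0, 2, 1]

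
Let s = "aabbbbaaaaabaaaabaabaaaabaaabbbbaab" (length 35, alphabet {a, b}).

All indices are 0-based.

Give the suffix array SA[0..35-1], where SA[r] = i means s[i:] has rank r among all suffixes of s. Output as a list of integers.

rank→(start, suffix):
  0 → (6, 'aaaaabaaaabaabaaaabaaabbbbaab')
  1 → (7, 'aaaabaaaabaabaaaabaaabbbbaab')
  2 → (20, 'aaaabaaabbbbaab')
  3 → (12, 'aaaabaabaaaabaaabbbbaab')
  4 → (8, 'aaabaaaabaabaaaabaaabbbbaab')
  5 → (21, 'aaabaaabbbbaab')
  6 → (13, 'aaabaabaaaabaaabbbbaab')
  7 → (25, 'aaabbbbaab')
  8 → (32, 'aab')
  9 → (17, 'aabaaaabaaabbbbaab')
  10 → (9, 'aabaaaabaabaaaabaaabbbbaab')
  11 → (22, 'aabaaabbbbaab')
  12 → (14, 'aabaabaaaabaaabbbbaab')
  13 → (0, 'aabbbbaaaaabaaaabaabaaaabaaabbbbaab')
  14 → (26, 'aabbbbaab')
  15 → (33, 'ab')
  16 → (18, 'abaaaabaaabbbbaab')
  17 → (10, 'abaaaabaabaaaabaaabbbbaab')
  18 → (23, 'abaaabbbbaab')
  19 → (15, 'abaabaaaabaaabbbbaab')
  20 → (1, 'abbbbaaaaabaaaabaabaaaabaaabbbbaab')
  21 → (27, 'abbbbaab')
  22 → (34, 'b')
  23 → (5, 'baaaaabaaaabaabaaaabaaabbbbaab')
  24 → (19, 'baaaabaaabbbbaab')
  25 → (11, 'baaaabaabaaaabaaabbbbaab')
  26 → (24, 'baaabbbbaab')
  27 → (31, 'baab')
  28 → (16, 'baabaaaabaaabbbbaab')
  29 → (4, 'bbaaaaabaaaabaabaaaabaaabbbbaab')
  30 → (30, 'bbaab')
  31 → (3, 'bbbaaaaabaaaabaabaaaabaaabbbbaab')
  32 → (29, 'bbbaab')
  33 → (2, 'bbbbaaaaabaaaabaabaaaabaaabbbbaab')
  34 → (28, 'bbbbaab')

[6, 7, 20, 12, 8, 21, 13, 25, 32, 17, 9, 22, 14, 0, 26, 33, 18, 10, 23, 15, 1, 27, 34, 5, 19, 11, 24, 31, 16, 4, 30, 3, 29, 2, 28]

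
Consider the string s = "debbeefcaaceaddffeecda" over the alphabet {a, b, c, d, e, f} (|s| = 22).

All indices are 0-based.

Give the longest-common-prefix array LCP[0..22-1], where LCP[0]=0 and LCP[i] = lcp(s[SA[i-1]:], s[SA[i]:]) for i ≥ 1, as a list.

[0, 1, 1, 1, 0, 1, 0, 1, 1, 0, 1, 1, 1, 0, 1, 1, 1, 2, 1, 0, 1, 1]

sorted suffixes:
  #0 SA[0]=21  'a'
  #1 SA[1]=8  'aaceaddffeecda'
  #2 SA[2]=9  'aceaddffeecda'
  #3 SA[3]=12  'addffeecda'
  #4 SA[4]=2  'bbeefcaaceaddffeecda'
  #5 SA[5]=3  'beefcaaceaddffeecda'
  #6 SA[6]=7  'caaceaddffeecda'
  #7 SA[7]=19  'cda'
  #8 SA[8]=10  'ceaddffeecda'
  #9 SA[9]=20  'da'
  #10 SA[10]=13  'ddffeecda'
  #11 SA[11]=0  'debbeefcaaceaddffeecda'
  #12 SA[12]=14  'dffeecda'
  #13 SA[13]=11  'eaddffeecda'
  #14 SA[14]=1  'ebbeefcaaceaddffeecda'
  #15 SA[15]=18  'ecda'
  #16 SA[16]=17  'eecda'
  #17 SA[17]=4  'eefcaaceaddffeecda'
  #18 SA[18]=5  'efcaaceaddffeecda'
  #19 SA[19]=6  'fcaaceaddffeecda'
  #20 SA[20]=16  'feecda'
  #21 SA[21]=15  'ffeecda'

SA = [21, 8, 9, 12, 2, 3, 7, 19, 10, 20, 13, 0, 14, 11, 1, 18, 17, 4, 5, 6, 16, 15]
rank  pair      lcp
   1  s[21:],s[8:]  1  'a'
   2  s[8:],s[9:]  1  'a'
   3  s[9:],s[12:]  1  'a'
   4  s[12:],s[2:]  0  ''
   5  s[2:],s[3:]  1  'b'
   6  s[3:],s[7:]  0  ''
   7  s[7:],s[19:]  1  'c'
   8  s[19:],s[10:]  1  'c'
   9  s[10:],s[20:]  0  ''
  10  s[20:],s[13:]  1  'd'
  11  s[13:],s[0:]  1  'd'
  12  s[0:],s[14:]  1  'd'
  13  s[14:],s[11:]  0  ''
  14  s[11:],s[1:]  1  'e'
  15  s[1:],s[18:]  1  'e'
  16  s[18:],s[17:]  1  'e'
  17  s[17:],s[4:]  2  'ee'
  18  s[4:],s[5:]  1  'e'
  19  s[5:],s[6:]  0  ''
  20  s[6:],s[16:]  1  'f'
  21  s[16:],s[15:]  1  'f'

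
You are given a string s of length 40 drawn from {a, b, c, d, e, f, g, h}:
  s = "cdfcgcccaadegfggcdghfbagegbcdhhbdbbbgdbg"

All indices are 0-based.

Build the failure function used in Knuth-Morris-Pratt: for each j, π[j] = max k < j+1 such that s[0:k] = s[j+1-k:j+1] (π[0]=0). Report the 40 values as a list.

[0, 0, 0, 1, 0, 1, 1, 1, 0, 0, 0, 0, 0, 0, 0, 0, 1, 2, 0, 0, 0, 0, 0, 0, 0, 0, 0, 1, 2, 0, 0, 0, 0, 0, 0, 0, 0, 0, 0, 0]

π[0] = 0
j=1 s[j]='d': π[1]=0 (border '')
j=2 s[j]='f': π[2]=0 (border '')
j=3 s[j]='c': π[3]=1 (border 'c')
j=4 s[j]='g': k: 1→0; π[4]=0 (border '')
j=5 s[j]='c': π[5]=1 (border 'c')
j=6 s[j]='c': k: 1→0; π[6]=1 (border 'c')
j=7 s[j]='c': k: 1→0; π[7]=1 (border 'c')
j=8 s[j]='a': k: 1→0; π[8]=0 (border '')
j=9 s[j]='a': π[9]=0 (border '')
j=10 s[j]='d': π[10]=0 (border '')
j=11 s[j]='e': π[11]=0 (border '')
j=12 s[j]='g': π[12]=0 (border '')
j=13 s[j]='f': π[13]=0 (border '')
j=14 s[j]='g': π[14]=0 (border '')
j=15 s[j]='g': π[15]=0 (border '')
j=16 s[j]='c': π[16]=1 (border 'c')
j=17 s[j]='d': π[17]=2 (border 'cd')
j=18 s[j]='g': k: 2→0; π[18]=0 (border '')
j=19 s[j]='h': π[19]=0 (border '')
j=20 s[j]='f': π[20]=0 (border '')
j=21 s[j]='b': π[21]=0 (border '')
j=22 s[j]='a': π[22]=0 (border '')
j=23 s[j]='g': π[23]=0 (border '')
j=24 s[j]='e': π[24]=0 (border '')
j=25 s[j]='g': π[25]=0 (border '')
j=26 s[j]='b': π[26]=0 (border '')
j=27 s[j]='c': π[27]=1 (border 'c')
j=28 s[j]='d': π[28]=2 (border 'cd')
j=29 s[j]='h': k: 2→0; π[29]=0 (border '')
j=30 s[j]='h': π[30]=0 (border '')
j=31 s[j]='b': π[31]=0 (border '')
j=32 s[j]='d': π[32]=0 (border '')
j=33 s[j]='b': π[33]=0 (border '')
j=34 s[j]='b': π[34]=0 (border '')
j=35 s[j]='b': π[35]=0 (border '')
j=36 s[j]='g': π[36]=0 (border '')
j=37 s[j]='d': π[37]=0 (border '')
j=38 s[j]='b': π[38]=0 (border '')
j=39 s[j]='g': π[39]=0 (border '')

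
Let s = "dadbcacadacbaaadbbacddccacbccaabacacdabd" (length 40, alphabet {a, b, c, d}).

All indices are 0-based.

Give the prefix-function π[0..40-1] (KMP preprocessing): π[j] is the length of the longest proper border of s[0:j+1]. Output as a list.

[0, 0, 1, 0, 0, 0, 0, 0, 1, 2, 0, 0, 0, 0, 0, 1, 0, 0, 0, 0, 1, 1, 0, 0, 0, 0, 0, 0, 0, 0, 0, 0, 0, 0, 0, 0, 1, 2, 0, 1]

π[0] = 0
j=1 s[j]='a': π[1]=0 (border '')
j=2 s[j]='d': π[2]=1 (border 'd')
j=3 s[j]='b': k: 1→0; π[3]=0 (border '')
j=4 s[j]='c': π[4]=0 (border '')
j=5 s[j]='a': π[5]=0 (border '')
j=6 s[j]='c': π[6]=0 (border '')
j=7 s[j]='a': π[7]=0 (border '')
j=8 s[j]='d': π[8]=1 (border 'd')
j=9 s[j]='a': π[9]=2 (border 'da')
j=10 s[j]='c': k: 2→0; π[10]=0 (border '')
j=11 s[j]='b': π[11]=0 (border '')
j=12 s[j]='a': π[12]=0 (border '')
j=13 s[j]='a': π[13]=0 (border '')
j=14 s[j]='a': π[14]=0 (border '')
j=15 s[j]='d': π[15]=1 (border 'd')
j=16 s[j]='b': k: 1→0; π[16]=0 (border '')
j=17 s[j]='b': π[17]=0 (border '')
j=18 s[j]='a': π[18]=0 (border '')
j=19 s[j]='c': π[19]=0 (border '')
j=20 s[j]='d': π[20]=1 (border 'd')
j=21 s[j]='d': k: 1→0; π[21]=1 (border 'd')
j=22 s[j]='c': k: 1→0; π[22]=0 (border '')
j=23 s[j]='c': π[23]=0 (border '')
j=24 s[j]='a': π[24]=0 (border '')
j=25 s[j]='c': π[25]=0 (border '')
j=26 s[j]='b': π[26]=0 (border '')
j=27 s[j]='c': π[27]=0 (border '')
j=28 s[j]='c': π[28]=0 (border '')
j=29 s[j]='a': π[29]=0 (border '')
j=30 s[j]='a': π[30]=0 (border '')
j=31 s[j]='b': π[31]=0 (border '')
j=32 s[j]='a': π[32]=0 (border '')
j=33 s[j]='c': π[33]=0 (border '')
j=34 s[j]='a': π[34]=0 (border '')
j=35 s[j]='c': π[35]=0 (border '')
j=36 s[j]='d': π[36]=1 (border 'd')
j=37 s[j]='a': π[37]=2 (border 'da')
j=38 s[j]='b': k: 2→0; π[38]=0 (border '')
j=39 s[j]='d': π[39]=1 (border 'd')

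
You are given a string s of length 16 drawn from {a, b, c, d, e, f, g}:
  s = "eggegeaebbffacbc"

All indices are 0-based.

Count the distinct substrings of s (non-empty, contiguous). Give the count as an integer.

sorted suffixes:
  #0 SA[0]=12  'acbc'
  #1 SA[1]=6  'aebbffacbc'
  #2 SA[2]=8  'bbffacbc'
  #3 SA[3]=14  'bc'
  #4 SA[4]=9  'bffacbc'
  #5 SA[5]=15  'c'
  #6 SA[6]=13  'cbc'
  #7 SA[7]=5  'eaebbffacbc'
  #8 SA[8]=7  'ebbffacbc'
  #9 SA[9]=3  'egeaebbffacbc'
  #10 SA[10]=0  'eggegeaebbffacbc'
  #11 SA[11]=11  'facbc'
  #12 SA[12]=10  'ffacbc'
  #13 SA[13]=4  'geaebbffacbc'
  #14 SA[14]=2  'gegeaebbffacbc'
  #15 SA[15]=1  'ggegeaebbffacbc'

SA = [12, 6, 8, 14, 9, 15, 13, 5, 7, 3, 0, 11, 10, 4, 2, 1]
rank  pair      lcp
   1  s[12:],s[6:]  1  'a'
   2  s[6:],s[8:]  0  ''
   3  s[8:],s[14:]  1  'b'
   4  s[14:],s[9:]  1  'b'
   5  s[9:],s[15:]  0  ''
   6  s[15:],s[13:]  1  'c'
   7  s[13:],s[5:]  0  ''
   8  s[5:],s[7:]  1  'e'
   9  s[7:],s[3:]  1  'e'
  10  s[3:],s[0:]  2  'eg'
  11  s[0:],s[11:]  0  ''
  12  s[11:],s[10:]  1  'f'
  13  s[10:],s[4:]  0  ''
  14  s[4:],s[2:]  2  'ge'
  15  s[2:],s[1:]  1  'g'

n(n+1)/2 = 16·17/2 = 136
Σ LCP = 0 + 1 + 0 + 1 + 1 + 0 + 1 + 0 + 1 + 1 + 2 + 0 + 1 + 0 + 2 + 1 = 12
distinct = 136 − 12 = 124

124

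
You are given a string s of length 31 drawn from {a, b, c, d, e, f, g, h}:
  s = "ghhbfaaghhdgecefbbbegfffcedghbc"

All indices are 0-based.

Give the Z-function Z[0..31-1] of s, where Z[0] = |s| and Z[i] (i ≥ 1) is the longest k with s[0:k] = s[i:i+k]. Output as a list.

[31, 0, 0, 0, 0, 0, 0, 3, 0, 0, 0, 1, 0, 0, 0, 0, 0, 0, 0, 0, 1, 0, 0, 0, 0, 0, 0, 2, 0, 0, 0]

Z[0]=31
i=1: fresh scan; Z[1]=0
i=2: fresh scan; Z[2]=0
i=3: fresh scan; Z[3]=0
i=4: fresh scan; Z[4]=0
i=5: fresh scan; Z[5]=0
i=6: fresh scan; Z[6]=0
i=7: fresh scan; Z[7]=3 scan→box=[7,10)
i=8: min(r-i=2, Z[1]=0)=0; Z[8]=0
i=9: min(r-i=1, Z[2]=0)=0; Z[9]=0
i=10: fresh scan; Z[10]=0
i=11: fresh scan; Z[11]=1 scan→box=[11,12)
i=12: fresh scan; Z[12]=0
i=13: fresh scan; Z[13]=0
i=14: fresh scan; Z[14]=0
i=15: fresh scan; Z[15]=0
i=16: fresh scan; Z[16]=0
i=17: fresh scan; Z[17]=0
i=18: fresh scan; Z[18]=0
i=19: fresh scan; Z[19]=0
i=20: fresh scan; Z[20]=1 scan→box=[20,21)
i=21: fresh scan; Z[21]=0
i=22: fresh scan; Z[22]=0
i=23: fresh scan; Z[23]=0
i=24: fresh scan; Z[24]=0
i=25: fresh scan; Z[25]=0
i=26: fresh scan; Z[26]=0
i=27: fresh scan; Z[27]=2 scan→box=[27,29)
i=28: min(r-i=1, Z[1]=0)=0; Z[28]=0
i=29: fresh scan; Z[29]=0
i=30: fresh scan; Z[30]=0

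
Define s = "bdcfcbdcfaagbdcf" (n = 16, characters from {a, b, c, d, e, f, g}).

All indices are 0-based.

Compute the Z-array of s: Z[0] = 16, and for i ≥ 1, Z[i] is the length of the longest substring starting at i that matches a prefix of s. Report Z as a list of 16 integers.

[16, 0, 0, 0, 0, 4, 0, 0, 0, 0, 0, 0, 4, 0, 0, 0]

Z[0]=16
i=1: outside box; Z[1]=0
i=2: outside box; Z[2]=0
i=3: outside box; Z[3]=0
i=4: outside box; Z[4]=0
i=5: outside box; Z[5]=4 scan→box=[5,9)
i=6: min(r-i=3, Z[1]=0)=0; Z[6]=0
i=7: min(r-i=2, Z[2]=0)=0; Z[7]=0
i=8: min(r-i=1, Z[3]=0)=0; Z[8]=0
i=9: outside box; Z[9]=0
i=10: outside box; Z[10]=0
i=11: outside box; Z[11]=0
i=12: outside box; Z[12]=4 scan→box=[12,16)
i=13: min(r-i=3, Z[1]=0)=0; Z[13]=0
i=14: min(r-i=2, Z[2]=0)=0; Z[14]=0
i=15: min(r-i=1, Z[3]=0)=0; Z[15]=0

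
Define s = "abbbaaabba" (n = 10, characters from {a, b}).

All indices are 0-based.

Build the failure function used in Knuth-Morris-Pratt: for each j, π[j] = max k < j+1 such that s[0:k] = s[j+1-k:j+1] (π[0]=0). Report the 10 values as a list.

[0, 0, 0, 0, 1, 1, 1, 2, 3, 1]

π[0] = 0
j=1 s[j]='b': π[1]=0 (border '')
j=2 s[j]='b': π[2]=0 (border '')
j=3 s[j]='b': π[3]=0 (border '')
j=4 s[j]='a': π[4]=1 (border 'a')
j=5 s[j]='a': k: 1→0; π[5]=1 (border 'a')
j=6 s[j]='a': k: 1→0; π[6]=1 (border 'a')
j=7 s[j]='b': π[7]=2 (border 'ab')
j=8 s[j]='b': π[8]=3 (border 'abb')
j=9 s[j]='a': k: 3→0; π[9]=1 (border 'a')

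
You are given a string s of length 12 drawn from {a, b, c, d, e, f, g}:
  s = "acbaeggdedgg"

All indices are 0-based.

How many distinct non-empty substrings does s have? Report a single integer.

71

rank | idx | suffix
   0 |   0 | acbaeggdedgg
   1 |   3 | aeggdedgg
   2 |   2 | baeggdedgg
   3 |   1 | cbaeggdedgg
   4 |   7 | dedgg
   5 |   9 | dgg
   6 |   8 | edgg
   7 |   4 | eggdedgg
   8 |  11 | g
   9 |   6 | gdedgg
  10 |  10 | gg
  11 |   5 | ggdedgg

SA = [0, 3, 2, 1, 7, 9, 8, 4, 11, 6, 10, 5]
rank  pair      lcp
   1  s[0:],s[3:]  1  'a'
   2  s[3:],s[2:]  0  ''
   3  s[2:],s[1:]  0  ''
   4  s[1:],s[7:]  0  ''
   5  s[7:],s[9:]  1  'd'
   6  s[9:],s[8:]  0  ''
   7  s[8:],s[4:]  1  'e'
   8  s[4:],s[11:]  0  ''
   9  s[11:],s[6:]  1  'g'
  10  s[6:],s[10:]  1  'g'
  11  s[10:],s[5:]  2  'gg'

n(n+1)/2 = 12·13/2 = 78
Σ LCP = 0 + 1 + 0 + 0 + 0 + 1 + 0 + 1 + 0 + 1 + 1 + 2 = 7
distinct = 78 − 7 = 71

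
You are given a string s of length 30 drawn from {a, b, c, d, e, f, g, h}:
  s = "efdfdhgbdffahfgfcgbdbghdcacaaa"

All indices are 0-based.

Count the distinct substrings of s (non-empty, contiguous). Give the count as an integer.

rank→(start, suffix):
  0 → (29, 'a')
  1 → (28, 'aa')
  2 → (27, 'aaa')
  3 → (25, 'acaaa')
  4 → (11, 'ahfgfcgbdbghdcacaaa')
  5 → (18, 'bdbghdcacaaa')
  6 → (7, 'bdffahfgfcgbdbghdcacaaa')
  7 → (20, 'bghdcacaaa')
  8 → (26, 'caaa')
  9 → (24, 'cacaaa')
  10 → (16, 'cgbdbghdcacaaa')
  11 → (19, 'dbghdcacaaa')
  12 → (23, 'dcacaaa')
  13 → (2, 'dfdhgbdffahfgfcgbdbghdcacaaa')
  14 → (8, 'dffahfgfcgbdbghdcacaaa')
  15 → (4, 'dhgbdffahfgfcgbdbghdcacaaa')
  16 → (0, 'efdfdhgbdffahfgfcgbdbghdcacaaa')
  17 → (10, 'fahfgfcgbdbghdcacaaa')
  18 → (15, 'fcgbdbghdcacaaa')
  19 → (1, 'fdfdhgbdffahfgfcgbdbghdcacaaa')
  20 → (3, 'fdhgbdffahfgfcgbdbghdcacaaa')
  21 → (9, 'ffahfgfcgbdbghdcacaaa')
  22 → (13, 'fgfcgbdbghdcacaaa')
  23 → (17, 'gbdbghdcacaaa')
  24 → (6, 'gbdffahfgfcgbdbghdcacaaa')
  25 → (14, 'gfcgbdbghdcacaaa')
  26 → (21, 'ghdcacaaa')
  27 → (22, 'hdcacaaa')
  28 → (12, 'hfgfcgbdbghdcacaaa')
  29 → (5, 'hgbdffahfgfcgbdbghdcacaaa')

SA = [29, 28, 27, 25, 11, 18, 7, 20, 26, 24, 16, 19, 23, 2, 8, 4, 0, 10, 15, 1, 3, 9, 13, 17, 6, 14, 21, 22, 12, 5]
i: (SA[i-1],SA[i]) lcp shared
  1: (29,28) 1 'a'
  2: (28,27) 2 'aa'
  3: (27,25) 1 'a'
  4: (25,11) 1 'a'
  5: (11,18) 0 ''
  6: (18,7) 2 'bd'
  7: (7,20) 1 'b'
  8: (20,26) 0 ''
  9: (26,24) 2 'ca'
  10: (24,16) 1 'c'
  11: (16,19) 0 ''
  12: (19,23) 1 'd'
  13: (23,2) 1 'd'
  14: (2,8) 2 'df'
  15: (8,4) 1 'd'
  16: (4,0) 0 ''
  17: (0,10) 0 ''
  18: (10,15) 1 'f'
  19: (15,1) 1 'f'
  20: (1,3) 2 'fd'
  21: (3,9) 1 'f'
  22: (9,13) 1 'f'
  23: (13,17) 0 ''
  24: (17,6) 3 'gbd'
  25: (6,14) 1 'g'
  26: (14,21) 1 'g'
  27: (21,22) 0 ''
  28: (22,12) 1 'h'
  29: (12,5) 1 'h'

n(n+1)/2 = 30·31/2 = 465
Σ LCP = 0 + 1 + 2 + 1 + 1 + 0 + 2 + 1 + 0 + 2 + 1 + 0 + 1 + 1 + 2 + 1 + 0 + 0 + 1 + 1 + 2 + 1 + 1 + 0 + 3 + 1 + 1 + 0 + 1 + 1 = 29
distinct = 465 − 29 = 436

436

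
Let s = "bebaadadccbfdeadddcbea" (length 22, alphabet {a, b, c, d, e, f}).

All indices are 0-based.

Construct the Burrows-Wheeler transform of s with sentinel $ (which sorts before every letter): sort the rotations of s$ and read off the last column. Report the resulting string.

rank  rotation                 last
    0  $bebaadadccbfdeadddcbea  a
    1  a$bebaadadccbfdeadddcbe  e
    2  aadadccbfdeadddcbea$beb  b
    3  adadccbfdeadddcbea$beba  a
    4  adccbfdeadddcbea$bebaad  d
    5  adddcbea$bebaadadccbfde  e
    6  baadadccbfdeadddcbea$be  e
    7  bea$bebaadadccbfdeadddc  c
    8  bebaadadccbfdeadddcbea$  $
    9  bfdeadddcbea$bebaadadcc  c
   10  cbea$bebaadadccbfdeaddd  d
   11  cbfdeadddcbea$bebaadadc  c
   12  ccbfdeadddcbea$bebaadad  d
   13  dadccbfdeadddcbea$bebaa  a
   14  dcbea$bebaadadccbfdeadd  d
   15  dccbfdeadddcbea$bebaada  a
   16  ddcbea$bebaadadccbfdead  d
   17  dddcbea$bebaadadccbfdea  a
   18  deadddcbea$bebaadadccbf  f
   19  ea$bebaadadccbfdeadddcb  b
   20  eadddcbea$bebaadadccbfd  d
   21  ebaadadccbfdeadddcbea$b  b
   22  fdeadddcbea$bebaadadccb  b

aebadeec$cdcdadadafbdbb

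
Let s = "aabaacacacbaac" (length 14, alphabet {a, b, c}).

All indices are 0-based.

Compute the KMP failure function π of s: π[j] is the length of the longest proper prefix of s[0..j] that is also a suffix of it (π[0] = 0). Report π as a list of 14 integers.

π[0] = 0
j=1 s[j]='a': π[1]=1 (border 'a')
j=2 s[j]='b': k: 1→0; π[2]=0 (border '')
j=3 s[j]='a': π[3]=1 (border 'a')
j=4 s[j]='a': π[4]=2 (border 'aa')
j=5 s[j]='c': k: 2→1→0; π[5]=0 (border '')
j=6 s[j]='a': π[6]=1 (border 'a')
j=7 s[j]='c': k: 1→0; π[7]=0 (border '')
j=8 s[j]='a': π[8]=1 (border 'a')
j=9 s[j]='c': k: 1→0; π[9]=0 (border '')
j=10 s[j]='b': π[10]=0 (border '')
j=11 s[j]='a': π[11]=1 (border 'a')
j=12 s[j]='a': π[12]=2 (border 'aa')
j=13 s[j]='c': k: 2→1→0; π[13]=0 (border '')

[0, 1, 0, 1, 2, 0, 1, 0, 1, 0, 0, 1, 2, 0]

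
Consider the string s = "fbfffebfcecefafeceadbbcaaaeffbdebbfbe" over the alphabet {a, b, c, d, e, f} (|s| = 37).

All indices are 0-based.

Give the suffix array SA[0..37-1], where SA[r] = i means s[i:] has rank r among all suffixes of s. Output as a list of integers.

[23, 24, 18, 25, 13, 20, 32, 21, 29, 35, 33, 6, 1, 22, 16, 8, 10, 19, 30, 36, 17, 31, 5, 15, 9, 11, 26, 12, 28, 34, 0, 7, 4, 14, 27, 3, 2]

rank→(start, suffix):
  0 → (23, 'aaaeffbdebbfbe')
  1 → (24, 'aaeffbdebbfbe')
  2 → (18, 'adbbcaaaeffbdebbfbe')
  3 → (25, 'aeffbdebbfbe')
  4 → (13, 'afeceadbbcaaaeffbdebbfbe')
  5 → (20, 'bbcaaaeffbdebbfbe')
  6 → (32, 'bbfbe')
  7 → (21, 'bcaaaeffbdebbfbe')
  8 → (29, 'bdebbfbe')
  9 → (35, 'be')
  10 → (33, 'bfbe')
  11 → (6, 'bfcecefafeceadbbcaaaeffbdebbfbe')
  12 → (1, 'bfffebfcecefafeceadbbcaaaeffbdebbfbe')
  13 → (22, 'caaaeffbdebbfbe')
  14 → (16, 'ceadbbcaaaeffbdebbfbe')
  15 → (8, 'cecefafeceadbbcaaaeffbdebbfbe')
  16 → (10, 'cefafeceadbbcaaaeffbdebbfbe')
  17 → (19, 'dbbcaaaeffbdebbfbe')
  18 → (30, 'debbfbe')
  19 → (36, 'e')
  20 → (17, 'eadbbcaaaeffbdebbfbe')
  21 → (31, 'ebbfbe')
  22 → (5, 'ebfcecefafeceadbbcaaaeffbdebbfbe')
  23 → (15, 'eceadbbcaaaeffbdebbfbe')
  24 → (9, 'ecefafeceadbbcaaaeffbdebbfbe')
  25 → (11, 'efafeceadbbcaaaeffbdebbfbe')
  26 → (26, 'effbdebbfbe')
  27 → (12, 'fafeceadbbcaaaeffbdebbfbe')
  28 → (28, 'fbdebbfbe')
  29 → (34, 'fbe')
  30 → (0, 'fbfffebfcecefafeceadbbcaaaeffbdebbfbe')
  31 → (7, 'fcecefafeceadbbcaaaeffbdebbfbe')
  32 → (4, 'febfcecefafeceadbbcaaaeffbdebbfbe')
  33 → (14, 'feceadbbcaaaeffbdebbfbe')
  34 → (27, 'ffbdebbfbe')
  35 → (3, 'ffebfcecefafeceadbbcaaaeffbdebbfbe')
  36 → (2, 'fffebfcecefafeceadbbcaaaeffbdebbfbe')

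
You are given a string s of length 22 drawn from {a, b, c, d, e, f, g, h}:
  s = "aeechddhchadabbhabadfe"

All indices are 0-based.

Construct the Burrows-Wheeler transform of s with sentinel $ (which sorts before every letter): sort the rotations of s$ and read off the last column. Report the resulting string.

ehdhb$aabheahadfeadbcdc

rank  rotation                 last
    0  $aeechddhchadabbhabadfe  e
    1  abadfe$aeechddhchadabbh  h
    2  abbhabadfe$aeechddhchad  d
    3  adabbhabadfe$aeechddhch  h
    4  adfe$aeechddhchadabbhab  b
    5  aeechddhchadabbhabadfe$  $
    6  badfe$aeechddhchadabbha  a
    7  bbhabadfe$aeechddhchada  a
    8  bhabadfe$aeechddhchadab  b
    9  chadabbhabadfe$aeechddh  h
   10  chddhchadabbhabadfe$aee  e
   11  dabbhabadfe$aeechddhcha  a
   12  ddhchadabbhabadfe$aeech  h
   13  dfe$aeechddhchadabbhaba  a
   14  dhchadabbhabadfe$aeechd  d
   15  e$aeechddhchadabbhabadf  f
   16  echddhchadabbhabadfe$ae  e
   17  eechddhchadabbhabadfe$a  a
   18  fe$aeechddhchadabbhabad  d
   19  habadfe$aeechddhchadabb  b
   20  hadabbhabadfe$aeechddhc  c
   21  hchadabbhabadfe$aeechdd  d
   22  hddhchadabbhabadfe$aeec  c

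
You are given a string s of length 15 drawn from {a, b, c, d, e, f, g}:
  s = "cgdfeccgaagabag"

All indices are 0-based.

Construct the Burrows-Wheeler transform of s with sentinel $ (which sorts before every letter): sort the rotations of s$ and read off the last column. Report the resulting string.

rank  rotation          last
    0  $cgdfeccgaagabag  g
    1  aagabag$cgdfeccg  g
    2  abag$cgdfeccgaag  g
    3  ag$cgdfeccgaagab  b
    4  agabag$cgdfeccga  a
    5  bag$cgdfeccgaaga  a
    6  ccgaagabag$cgdfe  e
    7  cgaagabag$cgdfec  c
    8  cgdfeccgaagabag$  $
    9  dfeccgaagabag$cg  g
   10  eccgaagabag$cgdf  f
   11  feccgaagabag$cgd  d
   12  g$cgdfeccgaagaba  a
   13  gaagabag$cgdfecc  c
   14  gabag$cgdfeccgaa  a
   15  gdfeccgaagabag$c  c

gggbaaec$gfdacac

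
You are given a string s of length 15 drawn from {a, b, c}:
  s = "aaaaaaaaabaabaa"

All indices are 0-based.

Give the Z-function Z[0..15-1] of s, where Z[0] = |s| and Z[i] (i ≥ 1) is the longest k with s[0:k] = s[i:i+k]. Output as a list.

[15, 8, 7, 6, 5, 4, 3, 2, 1, 0, 2, 1, 0, 2, 1]

Z[0]=15
i=1: i≥r, start 0; Z[1]=8 extend→box=[1,9)
i=2: min(r-i=7, Z[1]=8)=7; Z[2]=7
i=3: min(r-i=6, Z[2]=7)=6; Z[3]=6
i=4: min(r-i=5, Z[3]=6)=5; Z[4]=5
i=5: min(r-i=4, Z[4]=5)=4; Z[5]=4
i=6: min(r-i=3, Z[5]=4)=3; Z[6]=3
i=7: min(r-i=2, Z[6]=3)=2; Z[7]=2
i=8: min(r-i=1, Z[7]=2)=1; Z[8]=1
i=9: i≥r, start 0; Z[9]=0
i=10: i≥r, start 0; Z[10]=2 extend→box=[10,12)
i=11: min(r-i=1, Z[1]=8)=1; Z[11]=1
i=12: i≥r, start 0; Z[12]=0
i=13: i≥r, start 0; Z[13]=2 extend→box=[13,15)
i=14: min(r-i=1, Z[1]=8)=1; Z[14]=1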